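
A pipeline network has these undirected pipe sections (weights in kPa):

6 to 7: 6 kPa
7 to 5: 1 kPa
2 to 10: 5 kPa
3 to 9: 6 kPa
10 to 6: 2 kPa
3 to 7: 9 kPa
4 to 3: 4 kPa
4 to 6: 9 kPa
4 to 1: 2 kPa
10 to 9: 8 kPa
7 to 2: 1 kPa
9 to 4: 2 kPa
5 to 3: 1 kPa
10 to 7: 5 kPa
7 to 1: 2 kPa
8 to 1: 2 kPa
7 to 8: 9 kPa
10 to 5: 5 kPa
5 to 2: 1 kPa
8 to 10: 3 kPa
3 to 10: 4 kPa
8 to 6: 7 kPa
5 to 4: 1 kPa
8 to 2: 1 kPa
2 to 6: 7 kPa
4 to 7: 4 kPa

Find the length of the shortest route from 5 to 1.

Running Dijkstra from 5:
5: 0
2: 1  (via 5)
3: 1  (via 5)
4: 1  (via 5)
7: 1  (via 5)
8: 2  (via 2)
1: 3  (via 4)
Shortest route: 5–4–1 = 3 kPa.

3 kPa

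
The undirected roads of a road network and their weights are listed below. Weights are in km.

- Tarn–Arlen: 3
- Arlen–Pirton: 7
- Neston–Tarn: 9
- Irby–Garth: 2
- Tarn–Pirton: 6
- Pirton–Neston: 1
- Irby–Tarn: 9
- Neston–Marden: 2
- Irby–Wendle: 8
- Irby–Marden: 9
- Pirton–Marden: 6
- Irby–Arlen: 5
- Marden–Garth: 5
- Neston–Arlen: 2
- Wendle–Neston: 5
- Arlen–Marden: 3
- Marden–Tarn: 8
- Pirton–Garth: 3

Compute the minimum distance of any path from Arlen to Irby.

5 km

Enumerating some paths:
Arlen - Irby: 5 = 5
Arlen - Marden - Neston - Pirton - Garth - Irby: 3+2+1+3+2 = 11
Arlen - Neston - Pirton - Garth - Irby: 2+1+3+2 = 8
Arlen - Marden - Garth - Irby: 3+5+2 = 10
The minimum is 5 km via Arlen - Irby.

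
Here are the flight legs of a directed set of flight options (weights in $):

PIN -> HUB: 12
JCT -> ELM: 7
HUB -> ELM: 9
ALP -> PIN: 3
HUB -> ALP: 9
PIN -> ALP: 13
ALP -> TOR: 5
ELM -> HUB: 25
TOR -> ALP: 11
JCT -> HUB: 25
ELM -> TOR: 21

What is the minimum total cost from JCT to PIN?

Running Dijkstra from JCT:
JCT: 0
ELM: 7  (via JCT)
HUB: 25  (via JCT)
TOR: 28  (via ELM)
ALP: 34  (via HUB)
PIN: 37  (via ALP)
Shortest route: JCT–HUB–ALP–PIN = $37.

$37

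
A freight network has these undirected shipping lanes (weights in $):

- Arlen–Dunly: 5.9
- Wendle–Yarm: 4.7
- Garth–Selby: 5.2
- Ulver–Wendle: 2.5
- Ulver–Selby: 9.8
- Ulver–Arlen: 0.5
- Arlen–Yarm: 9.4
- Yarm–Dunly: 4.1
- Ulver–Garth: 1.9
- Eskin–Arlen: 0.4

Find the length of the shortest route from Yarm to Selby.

$14.3

Running Dijkstra from Yarm:
Yarm: 0
Dunly: 4.1  (via Yarm)
Wendle: 4.7  (via Yarm)
Ulver: 7.2  (via Wendle)
Arlen: 7.7  (via Ulver)
Eskin: 8.1  (via Arlen)
Garth: 9.1  (via Ulver)
Selby: 14.3  (via Garth)
Shortest route: Yarm–Wendle–Ulver–Garth–Selby = $14.3.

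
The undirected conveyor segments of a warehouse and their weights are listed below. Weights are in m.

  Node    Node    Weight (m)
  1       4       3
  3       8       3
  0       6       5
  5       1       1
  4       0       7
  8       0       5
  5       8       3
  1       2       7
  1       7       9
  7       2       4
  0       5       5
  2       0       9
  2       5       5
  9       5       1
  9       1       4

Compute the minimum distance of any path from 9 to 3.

7 m

Shortest distances from 9:
9: 0
5: 1  (via 9)
1: 2  (via 5)
8: 4  (via 5)
4: 5  (via 1)
0: 6  (via 5)
2: 6  (via 5)
3: 7  (via 8)
Shortest route: 9 → 5 → 8 → 3 = 7 m.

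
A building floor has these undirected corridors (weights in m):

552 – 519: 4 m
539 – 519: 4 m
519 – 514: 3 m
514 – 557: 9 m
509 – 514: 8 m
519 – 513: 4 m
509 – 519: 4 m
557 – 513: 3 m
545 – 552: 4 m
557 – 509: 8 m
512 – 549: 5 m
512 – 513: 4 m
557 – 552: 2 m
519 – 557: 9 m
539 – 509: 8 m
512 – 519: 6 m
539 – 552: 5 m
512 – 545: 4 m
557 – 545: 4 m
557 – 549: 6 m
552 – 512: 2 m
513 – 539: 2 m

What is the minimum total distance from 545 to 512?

Running Dijkstra from 545:
545: 0
557: 4  (via 545)
512: 4  (via 545)
Shortest route: 545 → 512 = 4 m.

4 m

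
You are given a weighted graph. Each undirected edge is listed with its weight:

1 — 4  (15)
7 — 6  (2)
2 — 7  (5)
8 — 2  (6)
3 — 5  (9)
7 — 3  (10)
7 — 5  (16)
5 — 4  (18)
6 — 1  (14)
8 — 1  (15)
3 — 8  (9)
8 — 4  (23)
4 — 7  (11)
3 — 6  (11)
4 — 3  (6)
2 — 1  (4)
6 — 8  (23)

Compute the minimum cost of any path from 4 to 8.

Settle nodes by increasing distance from 4:
4: 0
3: 6  (via 4)
7: 11  (via 4)
6: 13  (via 7)
1: 15  (via 4)
5: 15  (via 3)
8: 15  (via 3)
Shortest route: 4 → 3 → 8 = 15.

15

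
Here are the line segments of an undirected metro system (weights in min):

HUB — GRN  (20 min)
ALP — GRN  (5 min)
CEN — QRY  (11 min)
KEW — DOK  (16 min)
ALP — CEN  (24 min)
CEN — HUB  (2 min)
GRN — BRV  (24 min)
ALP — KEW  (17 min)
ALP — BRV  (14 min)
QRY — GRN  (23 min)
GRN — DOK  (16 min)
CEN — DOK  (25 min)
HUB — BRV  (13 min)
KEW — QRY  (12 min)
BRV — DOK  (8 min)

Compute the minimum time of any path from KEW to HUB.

25 min

Compare a few routes:
KEW → DOK → BRV → HUB: 16+8+13 = 37
KEW → QRY → CEN → HUB: 12+11+2 = 25
Cheapest is KEW → QRY → CEN → HUB at 25 min.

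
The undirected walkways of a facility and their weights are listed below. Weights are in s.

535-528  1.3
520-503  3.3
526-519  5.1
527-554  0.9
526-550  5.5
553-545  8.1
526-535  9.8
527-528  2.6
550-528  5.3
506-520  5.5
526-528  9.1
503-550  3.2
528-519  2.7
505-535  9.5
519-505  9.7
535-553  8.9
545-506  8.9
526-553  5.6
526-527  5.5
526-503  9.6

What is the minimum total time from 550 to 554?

8.8 s

Enumerating some paths:
550–528–527–554: 5.3+2.6+0.9 = 8.8
550–526–527–554: 5.5+5.5+0.9 = 11.9
The minimum is 8.8 s via 550–528–527–554.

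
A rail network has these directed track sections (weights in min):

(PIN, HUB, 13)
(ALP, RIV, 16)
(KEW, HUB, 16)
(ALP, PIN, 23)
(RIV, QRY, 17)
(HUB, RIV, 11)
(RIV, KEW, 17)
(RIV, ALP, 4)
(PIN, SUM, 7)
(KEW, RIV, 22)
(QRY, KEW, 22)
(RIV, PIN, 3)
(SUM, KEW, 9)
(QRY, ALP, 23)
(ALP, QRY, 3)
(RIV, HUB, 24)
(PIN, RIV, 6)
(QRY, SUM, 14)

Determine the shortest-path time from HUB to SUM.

Enumerating some paths:
HUB → RIV → QRY → SUM: 11+17+14 = 42
HUB → RIV → ALP → QRY → SUM: 11+4+3+14 = 32
HUB → RIV → PIN → SUM: 11+3+7 = 21
The minimum is 21 min via HUB → RIV → PIN → SUM.

21 min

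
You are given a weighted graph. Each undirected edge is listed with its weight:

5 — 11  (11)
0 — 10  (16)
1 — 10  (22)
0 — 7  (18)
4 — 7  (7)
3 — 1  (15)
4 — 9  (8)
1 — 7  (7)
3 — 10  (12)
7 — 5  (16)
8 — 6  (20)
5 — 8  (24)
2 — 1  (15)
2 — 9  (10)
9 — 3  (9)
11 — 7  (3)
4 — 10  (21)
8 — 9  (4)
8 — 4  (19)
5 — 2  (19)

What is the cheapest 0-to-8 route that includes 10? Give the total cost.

Shortest 0→10: 0–10 = 16
Shortest 10→8: 10–3–9–8 = 25
Total via 10: 16 + 25 = 41.

41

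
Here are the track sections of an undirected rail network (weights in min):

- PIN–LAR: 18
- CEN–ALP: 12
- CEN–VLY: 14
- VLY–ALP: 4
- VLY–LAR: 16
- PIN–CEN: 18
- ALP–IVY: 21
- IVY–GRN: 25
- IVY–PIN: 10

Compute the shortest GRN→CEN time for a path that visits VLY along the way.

64 min

Shortest GRN→VLY: GRN–IVY–ALP–VLY = 50
Best VLY to CEN: VLY–CEN costing 14
Total via VLY: 50 + 14 = 64 min.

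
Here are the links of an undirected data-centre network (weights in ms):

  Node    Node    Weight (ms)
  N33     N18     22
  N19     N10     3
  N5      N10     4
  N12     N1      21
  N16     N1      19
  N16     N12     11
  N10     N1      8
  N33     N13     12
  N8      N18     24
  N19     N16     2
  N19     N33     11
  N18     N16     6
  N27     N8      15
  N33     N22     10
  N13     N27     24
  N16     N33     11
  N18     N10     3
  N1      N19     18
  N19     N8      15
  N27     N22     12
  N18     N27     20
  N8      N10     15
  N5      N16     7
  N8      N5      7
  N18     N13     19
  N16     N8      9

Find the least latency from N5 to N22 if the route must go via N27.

Best N5 to N27: N5 → N8 → N27 costing 22
Best N27 to N22: N27 → N22 costing 12
Total via N27: 22 + 12 = 34 ms.

34 ms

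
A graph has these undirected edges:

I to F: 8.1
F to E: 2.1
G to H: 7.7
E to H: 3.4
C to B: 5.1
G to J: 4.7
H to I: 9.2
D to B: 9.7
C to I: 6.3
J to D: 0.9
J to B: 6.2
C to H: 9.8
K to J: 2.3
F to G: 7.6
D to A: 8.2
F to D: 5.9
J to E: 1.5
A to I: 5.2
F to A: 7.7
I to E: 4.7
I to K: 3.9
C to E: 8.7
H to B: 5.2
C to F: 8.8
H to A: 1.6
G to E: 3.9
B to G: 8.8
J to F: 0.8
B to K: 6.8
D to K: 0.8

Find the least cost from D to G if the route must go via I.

13.3

Shortest D→I: D → K → I = 4.7
Best I to G: I → E → G costing 8.6
Total via I: 4.7 + 8.6 = 13.3.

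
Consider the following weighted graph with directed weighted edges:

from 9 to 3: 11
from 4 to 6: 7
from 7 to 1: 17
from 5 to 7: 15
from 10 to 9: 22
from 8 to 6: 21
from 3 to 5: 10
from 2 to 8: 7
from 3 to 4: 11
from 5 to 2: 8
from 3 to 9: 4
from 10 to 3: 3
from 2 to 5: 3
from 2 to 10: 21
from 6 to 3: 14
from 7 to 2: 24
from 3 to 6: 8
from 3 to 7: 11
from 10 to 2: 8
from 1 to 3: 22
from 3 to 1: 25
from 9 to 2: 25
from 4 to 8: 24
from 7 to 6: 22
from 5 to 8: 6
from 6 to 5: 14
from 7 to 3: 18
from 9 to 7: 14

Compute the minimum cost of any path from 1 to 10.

Shortest distances from 1:
1: 0
3: 22  (via 1)
9: 26  (via 3)
6: 30  (via 3)
5: 32  (via 3)
4: 33  (via 3)
7: 33  (via 3)
8: 38  (via 5)
2: 40  (via 5)
10: 61  (via 2)
Shortest route: 1 → 3 → 5 → 2 → 10 = 61.

61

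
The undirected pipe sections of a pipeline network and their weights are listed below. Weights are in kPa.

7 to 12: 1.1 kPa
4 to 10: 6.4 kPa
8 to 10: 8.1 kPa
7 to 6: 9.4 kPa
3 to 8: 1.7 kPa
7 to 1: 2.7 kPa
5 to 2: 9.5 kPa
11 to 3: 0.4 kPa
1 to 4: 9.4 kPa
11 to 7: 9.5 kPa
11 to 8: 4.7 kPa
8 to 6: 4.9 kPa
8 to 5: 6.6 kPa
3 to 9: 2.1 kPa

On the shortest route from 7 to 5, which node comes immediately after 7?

11

Enumerating some paths:
7 - 11 - 3 - 8 - 5: 9.5+0.4+1.7+6.6 = 18.2
7 - 11 - 8 - 5: 9.5+4.7+6.6 = 20.8
Cheapest is 7 - 11 - 3 - 8 - 5 at 18.2 kPa.
So from 7 the first move is to 11.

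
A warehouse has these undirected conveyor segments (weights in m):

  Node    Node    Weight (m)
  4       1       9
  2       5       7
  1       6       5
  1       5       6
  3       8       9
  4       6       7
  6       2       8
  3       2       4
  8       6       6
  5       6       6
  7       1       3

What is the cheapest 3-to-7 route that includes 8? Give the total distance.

Shortest 3→8: 3 → 8 = 9
Best 8 to 7: 8 → 6 → 1 → 7 costing 14
Total via 8: 9 + 14 = 23 m.

23 m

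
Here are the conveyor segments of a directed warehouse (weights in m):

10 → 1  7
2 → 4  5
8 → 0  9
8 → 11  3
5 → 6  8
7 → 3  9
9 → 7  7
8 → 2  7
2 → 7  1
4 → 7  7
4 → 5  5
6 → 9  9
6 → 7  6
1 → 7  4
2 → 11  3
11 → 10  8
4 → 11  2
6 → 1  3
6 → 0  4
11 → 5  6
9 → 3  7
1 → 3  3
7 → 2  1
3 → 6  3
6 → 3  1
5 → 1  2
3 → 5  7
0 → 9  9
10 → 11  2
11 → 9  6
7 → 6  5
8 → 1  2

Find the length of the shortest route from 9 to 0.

14 m

Settle nodes by increasing distance from 9:
9: 0
3: 7  (via 9)
7: 7  (via 9)
2: 8  (via 7)
6: 10  (via 3)
11: 11  (via 2)
1: 13  (via 6)
4: 13  (via 2)
0: 14  (via 6)
Shortest route: 9–3–6–0 = 14 m.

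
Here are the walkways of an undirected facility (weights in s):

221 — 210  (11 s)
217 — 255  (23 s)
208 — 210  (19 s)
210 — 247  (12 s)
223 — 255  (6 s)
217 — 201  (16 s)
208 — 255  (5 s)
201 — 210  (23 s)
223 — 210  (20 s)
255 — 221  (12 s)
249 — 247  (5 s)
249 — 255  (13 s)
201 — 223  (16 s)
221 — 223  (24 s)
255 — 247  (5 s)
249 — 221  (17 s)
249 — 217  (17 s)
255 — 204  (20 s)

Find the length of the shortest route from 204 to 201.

Settle nodes by increasing distance from 204:
204: 0
255: 20  (via 204)
208: 25  (via 255)
247: 25  (via 255)
223: 26  (via 255)
249: 30  (via 247)
221: 32  (via 255)
210: 37  (via 247)
201: 42  (via 223)
Shortest route: 204–255–223–201 = 42 s.

42 s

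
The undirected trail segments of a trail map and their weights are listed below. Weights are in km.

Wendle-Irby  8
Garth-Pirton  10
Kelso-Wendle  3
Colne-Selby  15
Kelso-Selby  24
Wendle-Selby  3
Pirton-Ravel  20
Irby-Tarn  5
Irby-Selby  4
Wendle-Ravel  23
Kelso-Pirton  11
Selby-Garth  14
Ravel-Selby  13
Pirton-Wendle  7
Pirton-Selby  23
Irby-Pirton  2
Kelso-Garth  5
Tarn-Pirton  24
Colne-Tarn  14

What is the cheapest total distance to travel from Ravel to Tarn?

Candidate routes:
Ravel–Selby–Irby–Tarn: 13+4+5 = 22
Ravel–Pirton–Irby–Tarn: 20+2+5 = 27
The minimum is 22 km via Ravel–Selby–Irby–Tarn.

22 km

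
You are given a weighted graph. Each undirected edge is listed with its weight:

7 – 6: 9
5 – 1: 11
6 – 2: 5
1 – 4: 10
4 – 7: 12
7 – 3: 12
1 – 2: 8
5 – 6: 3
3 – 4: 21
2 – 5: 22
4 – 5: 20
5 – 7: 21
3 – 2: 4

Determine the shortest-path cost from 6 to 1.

Running Dijkstra from 6:
6: 0
5: 3  (via 6)
2: 5  (via 6)
3: 9  (via 2)
7: 9  (via 6)
1: 13  (via 2)
Shortest route: 6 → 2 → 1 = 13.

13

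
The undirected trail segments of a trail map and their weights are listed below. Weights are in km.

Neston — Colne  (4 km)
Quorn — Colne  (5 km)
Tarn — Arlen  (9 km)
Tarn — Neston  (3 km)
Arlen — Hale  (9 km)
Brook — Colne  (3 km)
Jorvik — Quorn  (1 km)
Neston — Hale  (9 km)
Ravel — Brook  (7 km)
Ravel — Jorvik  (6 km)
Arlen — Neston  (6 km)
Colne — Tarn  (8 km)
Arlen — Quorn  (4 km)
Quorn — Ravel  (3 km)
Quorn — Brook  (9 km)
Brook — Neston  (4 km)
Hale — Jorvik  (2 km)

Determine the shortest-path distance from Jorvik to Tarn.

13 km

Running Dijkstra from Jorvik:
Jorvik: 0
Quorn: 1  (via Jorvik)
Hale: 2  (via Jorvik)
Ravel: 4  (via Quorn)
Arlen: 5  (via Quorn)
Colne: 6  (via Quorn)
Brook: 9  (via Colne)
Neston: 10  (via Colne)
Tarn: 13  (via Neston)
Shortest route: Jorvik → Quorn → Colne → Neston → Tarn = 13 km.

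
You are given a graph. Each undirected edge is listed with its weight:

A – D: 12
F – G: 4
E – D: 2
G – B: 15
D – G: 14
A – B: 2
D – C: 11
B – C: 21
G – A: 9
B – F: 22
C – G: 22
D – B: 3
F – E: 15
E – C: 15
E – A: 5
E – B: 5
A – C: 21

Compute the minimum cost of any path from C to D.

11

Running Dijkstra from C:
C: 0
D: 11  (via C)
Shortest route: C → D = 11.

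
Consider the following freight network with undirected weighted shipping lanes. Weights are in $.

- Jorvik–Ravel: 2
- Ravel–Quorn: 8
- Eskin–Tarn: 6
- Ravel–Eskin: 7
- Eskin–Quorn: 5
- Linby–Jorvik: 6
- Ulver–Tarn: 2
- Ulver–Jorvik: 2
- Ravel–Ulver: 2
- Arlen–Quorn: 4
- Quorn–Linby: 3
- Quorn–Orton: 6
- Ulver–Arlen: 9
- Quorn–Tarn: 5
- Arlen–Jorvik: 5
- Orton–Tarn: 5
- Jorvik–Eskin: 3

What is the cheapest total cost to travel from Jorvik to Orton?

Running Dijkstra from Jorvik:
Jorvik: 0
Ulver: 2  (via Jorvik)
Ravel: 2  (via Jorvik)
Eskin: 3  (via Jorvik)
Tarn: 4  (via Ulver)
Arlen: 5  (via Jorvik)
Linby: 6  (via Jorvik)
Quorn: 8  (via Eskin)
Orton: 9  (via Tarn)
Shortest route: Jorvik → Ulver → Tarn → Orton = $9.

$9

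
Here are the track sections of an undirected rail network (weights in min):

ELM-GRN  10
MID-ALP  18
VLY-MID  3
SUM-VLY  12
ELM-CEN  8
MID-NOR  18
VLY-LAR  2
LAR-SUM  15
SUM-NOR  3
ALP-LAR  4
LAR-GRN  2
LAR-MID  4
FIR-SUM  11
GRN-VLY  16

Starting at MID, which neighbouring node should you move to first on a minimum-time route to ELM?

LAR

Enumerating some paths:
MID–LAR–GRN–ELM: 4+2+10 = 16
MID–VLY–LAR–GRN–ELM: 3+2+2+10 = 17
Cheapest is MID–LAR–GRN–ELM at 16 min.
So from MID the first move is to LAR.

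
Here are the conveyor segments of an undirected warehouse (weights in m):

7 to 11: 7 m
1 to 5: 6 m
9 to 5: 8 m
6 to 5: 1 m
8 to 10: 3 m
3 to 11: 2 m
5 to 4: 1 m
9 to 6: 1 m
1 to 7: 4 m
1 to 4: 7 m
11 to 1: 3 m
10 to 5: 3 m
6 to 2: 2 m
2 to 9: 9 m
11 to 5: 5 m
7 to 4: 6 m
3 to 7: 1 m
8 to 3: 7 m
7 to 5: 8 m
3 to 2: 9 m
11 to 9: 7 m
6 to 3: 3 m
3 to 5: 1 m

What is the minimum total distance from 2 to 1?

9 m

Shortest distances from 2:
2: 0
6: 2  (via 2)
5: 3  (via 6)
9: 3  (via 6)
3: 4  (via 5)
4: 4  (via 5)
7: 5  (via 3)
10: 6  (via 5)
11: 6  (via 3)
1: 9  (via 5)
Shortest route: 2–6–5–1 = 9 m.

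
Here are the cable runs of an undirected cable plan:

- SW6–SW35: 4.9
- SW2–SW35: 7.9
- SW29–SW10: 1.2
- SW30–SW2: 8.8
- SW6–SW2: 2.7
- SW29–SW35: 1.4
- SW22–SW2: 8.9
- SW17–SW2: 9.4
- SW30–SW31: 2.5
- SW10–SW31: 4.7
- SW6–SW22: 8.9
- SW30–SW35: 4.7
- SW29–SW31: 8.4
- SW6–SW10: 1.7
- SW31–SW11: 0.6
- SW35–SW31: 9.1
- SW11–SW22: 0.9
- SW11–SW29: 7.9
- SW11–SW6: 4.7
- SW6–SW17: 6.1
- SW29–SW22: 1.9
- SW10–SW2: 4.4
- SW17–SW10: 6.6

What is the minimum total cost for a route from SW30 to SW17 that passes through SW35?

Best SW30 to SW35: SW30 → SW35 costing 4.7
Best SW35 to SW17: SW35 → SW29 → SW10 → SW17 costing 9.2
Total via SW35: 4.7 + 9.2 = 13.9.

13.9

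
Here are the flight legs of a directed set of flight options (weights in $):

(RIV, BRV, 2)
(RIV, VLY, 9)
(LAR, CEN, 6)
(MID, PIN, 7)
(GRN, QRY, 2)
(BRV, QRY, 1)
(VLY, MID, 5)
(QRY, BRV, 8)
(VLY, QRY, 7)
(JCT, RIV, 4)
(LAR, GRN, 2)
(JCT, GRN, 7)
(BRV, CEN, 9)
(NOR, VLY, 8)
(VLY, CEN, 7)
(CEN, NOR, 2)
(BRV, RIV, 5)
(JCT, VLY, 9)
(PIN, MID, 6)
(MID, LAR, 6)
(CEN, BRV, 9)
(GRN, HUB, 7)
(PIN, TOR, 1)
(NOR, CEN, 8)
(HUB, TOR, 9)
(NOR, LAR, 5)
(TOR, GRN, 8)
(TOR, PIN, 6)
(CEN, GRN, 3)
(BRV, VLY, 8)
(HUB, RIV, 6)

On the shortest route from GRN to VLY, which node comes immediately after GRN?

Candidate routes:
GRN → QRY → BRV → VLY: 2+8+8 = 18
GRN → HUB → RIV → VLY: 7+6+9 = 22
The minimum is $18 via GRN → QRY → BRV → VLY.
So from GRN the first move is to QRY.

QRY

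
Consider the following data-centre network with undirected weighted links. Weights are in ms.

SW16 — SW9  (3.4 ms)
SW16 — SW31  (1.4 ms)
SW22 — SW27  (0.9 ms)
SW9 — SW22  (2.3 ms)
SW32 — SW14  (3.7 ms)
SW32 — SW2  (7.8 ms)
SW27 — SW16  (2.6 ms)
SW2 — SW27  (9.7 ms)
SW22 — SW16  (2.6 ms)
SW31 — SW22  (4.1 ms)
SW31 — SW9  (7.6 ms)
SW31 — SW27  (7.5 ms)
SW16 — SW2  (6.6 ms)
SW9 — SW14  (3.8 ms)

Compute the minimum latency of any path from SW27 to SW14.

Running Dijkstra from SW27:
SW27: 0
SW22: 0.9  (via SW27)
SW16: 2.6  (via SW27)
SW9: 3.2  (via SW22)
SW31: 4  (via SW16)
SW14: 7  (via SW9)
Shortest route: SW27 → SW22 → SW9 → SW14 = 7 ms.

7 ms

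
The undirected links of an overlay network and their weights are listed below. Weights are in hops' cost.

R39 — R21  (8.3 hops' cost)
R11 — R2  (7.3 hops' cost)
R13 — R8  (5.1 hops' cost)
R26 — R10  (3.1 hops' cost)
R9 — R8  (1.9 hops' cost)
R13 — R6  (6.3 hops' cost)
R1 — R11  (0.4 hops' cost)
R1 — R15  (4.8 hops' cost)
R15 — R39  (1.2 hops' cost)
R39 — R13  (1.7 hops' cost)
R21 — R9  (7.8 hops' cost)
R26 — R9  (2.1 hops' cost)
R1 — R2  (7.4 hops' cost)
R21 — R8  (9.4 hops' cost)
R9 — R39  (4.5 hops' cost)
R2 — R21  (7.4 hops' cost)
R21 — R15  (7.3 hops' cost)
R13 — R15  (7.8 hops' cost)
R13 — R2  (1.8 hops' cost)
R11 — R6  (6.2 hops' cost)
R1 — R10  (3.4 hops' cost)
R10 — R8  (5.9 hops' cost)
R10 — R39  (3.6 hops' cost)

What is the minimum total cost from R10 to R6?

Shortest distances from R10:
R10: 0
R26: 3.1  (via R10)
R1: 3.4  (via R10)
R39: 3.6  (via R10)
R11: 3.8  (via R1)
R15: 4.8  (via R39)
R9: 5.2  (via R26)
R13: 5.3  (via R39)
R8: 5.9  (via R10)
R2: 7.1  (via R13)
R6: 10  (via R11)
Shortest route: R10–R1–R11–R6 = 10 hops' cost.

10 hops' cost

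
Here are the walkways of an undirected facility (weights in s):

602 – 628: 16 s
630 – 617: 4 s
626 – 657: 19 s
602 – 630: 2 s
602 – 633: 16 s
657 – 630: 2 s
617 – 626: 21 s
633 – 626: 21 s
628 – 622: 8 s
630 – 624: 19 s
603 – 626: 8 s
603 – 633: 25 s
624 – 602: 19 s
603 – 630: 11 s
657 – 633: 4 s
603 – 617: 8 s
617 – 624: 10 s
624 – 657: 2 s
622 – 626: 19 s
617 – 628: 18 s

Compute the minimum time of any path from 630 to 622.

26 s

Running Dijkstra from 630:
630: 0
657: 2  (via 630)
602: 2  (via 630)
617: 4  (via 630)
624: 4  (via 657)
633: 6  (via 657)
603: 11  (via 630)
628: 18  (via 602)
626: 19  (via 603)
622: 26  (via 628)
Shortest route: 630–602–628–622 = 26 s.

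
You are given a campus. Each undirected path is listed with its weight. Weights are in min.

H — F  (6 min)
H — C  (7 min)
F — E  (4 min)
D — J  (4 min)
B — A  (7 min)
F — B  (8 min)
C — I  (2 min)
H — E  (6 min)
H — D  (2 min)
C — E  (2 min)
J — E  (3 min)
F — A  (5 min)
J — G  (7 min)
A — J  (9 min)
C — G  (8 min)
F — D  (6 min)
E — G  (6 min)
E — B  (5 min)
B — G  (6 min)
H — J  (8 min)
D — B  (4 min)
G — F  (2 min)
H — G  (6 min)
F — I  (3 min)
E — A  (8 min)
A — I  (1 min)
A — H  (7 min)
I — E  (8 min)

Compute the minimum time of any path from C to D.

9 min

Candidate routes:
C → E → H → D: 2+6+2 = 10
C → E → B → D: 2+5+4 = 11
C → E → J → D: 2+3+4 = 9
C → I → F → D: 2+3+6 = 11
The minimum is 9 min via C → E → J → D.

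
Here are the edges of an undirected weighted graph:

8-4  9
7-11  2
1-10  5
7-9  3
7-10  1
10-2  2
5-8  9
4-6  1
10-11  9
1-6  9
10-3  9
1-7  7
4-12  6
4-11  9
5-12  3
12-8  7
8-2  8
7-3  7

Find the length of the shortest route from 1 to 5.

19

Running Dijkstra from 1:
1: 0
10: 5  (via 1)
7: 6  (via 10)
2: 7  (via 10)
11: 8  (via 7)
6: 9  (via 1)
9: 9  (via 7)
4: 10  (via 6)
3: 13  (via 7)
8: 15  (via 2)
12: 16  (via 4)
5: 19  (via 12)
Shortest route: 1–6–4–12–5 = 19.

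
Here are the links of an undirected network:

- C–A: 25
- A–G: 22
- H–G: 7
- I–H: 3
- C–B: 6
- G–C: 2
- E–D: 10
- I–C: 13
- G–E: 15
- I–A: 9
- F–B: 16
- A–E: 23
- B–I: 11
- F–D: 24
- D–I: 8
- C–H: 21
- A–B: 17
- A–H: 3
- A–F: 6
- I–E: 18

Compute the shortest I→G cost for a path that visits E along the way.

Shortest I→E: I → E = 18
Shortest E→G: E → G = 15
Total via E: 18 + 15 = 33.

33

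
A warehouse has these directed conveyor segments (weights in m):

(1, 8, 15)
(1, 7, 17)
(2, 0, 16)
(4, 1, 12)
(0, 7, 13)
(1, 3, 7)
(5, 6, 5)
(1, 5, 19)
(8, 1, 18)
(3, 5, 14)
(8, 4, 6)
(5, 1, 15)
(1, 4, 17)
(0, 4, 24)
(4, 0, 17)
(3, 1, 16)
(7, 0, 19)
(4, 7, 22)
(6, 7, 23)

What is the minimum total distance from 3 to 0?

50 m

Settle nodes by increasing distance from 3:
3: 0
5: 14  (via 3)
1: 16  (via 3)
6: 19  (via 5)
8: 31  (via 1)
4: 33  (via 1)
7: 33  (via 1)
0: 50  (via 4)
Shortest route: 3–1–4–0 = 50 m.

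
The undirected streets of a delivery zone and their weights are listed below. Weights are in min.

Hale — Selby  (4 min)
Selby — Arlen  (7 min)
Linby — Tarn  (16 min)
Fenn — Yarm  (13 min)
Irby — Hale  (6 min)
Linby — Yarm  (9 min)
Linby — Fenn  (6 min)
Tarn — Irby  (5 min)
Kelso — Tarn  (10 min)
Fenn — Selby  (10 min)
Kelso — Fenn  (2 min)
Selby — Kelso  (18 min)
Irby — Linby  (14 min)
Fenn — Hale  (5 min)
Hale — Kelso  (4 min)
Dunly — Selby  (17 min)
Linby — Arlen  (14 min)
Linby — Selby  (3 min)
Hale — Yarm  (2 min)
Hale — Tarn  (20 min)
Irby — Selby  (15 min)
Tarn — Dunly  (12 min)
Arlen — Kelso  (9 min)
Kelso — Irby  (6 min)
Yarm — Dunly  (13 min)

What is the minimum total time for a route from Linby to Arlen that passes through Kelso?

17 min

Shortest Linby→Kelso: Linby–Fenn–Kelso = 8
Best Kelso to Arlen: Kelso–Arlen costing 9
Total via Kelso: 8 + 9 = 17 min.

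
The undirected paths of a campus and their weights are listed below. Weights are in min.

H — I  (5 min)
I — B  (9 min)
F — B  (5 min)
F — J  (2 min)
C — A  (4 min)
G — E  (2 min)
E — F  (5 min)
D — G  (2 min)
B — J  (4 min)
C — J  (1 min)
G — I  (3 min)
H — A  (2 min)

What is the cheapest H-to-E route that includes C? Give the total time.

14 min

Best H to C: H → A → C costing 6
Best C to E: C → J → F → E costing 8
Total via C: 6 + 8 = 14 min.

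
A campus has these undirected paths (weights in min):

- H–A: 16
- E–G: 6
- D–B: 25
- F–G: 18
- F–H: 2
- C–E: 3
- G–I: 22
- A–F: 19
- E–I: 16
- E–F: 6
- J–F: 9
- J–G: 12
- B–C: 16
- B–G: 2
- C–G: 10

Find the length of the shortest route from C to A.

Enumerating some paths:
C → E → F → H → A: 3+6+2+16 = 27
C → G → E → F → H → A: 10+6+6+2+16 = 40
C → E → F → A: 3+6+19 = 28
Cheapest is C → E → F → H → A at 27 min.

27 min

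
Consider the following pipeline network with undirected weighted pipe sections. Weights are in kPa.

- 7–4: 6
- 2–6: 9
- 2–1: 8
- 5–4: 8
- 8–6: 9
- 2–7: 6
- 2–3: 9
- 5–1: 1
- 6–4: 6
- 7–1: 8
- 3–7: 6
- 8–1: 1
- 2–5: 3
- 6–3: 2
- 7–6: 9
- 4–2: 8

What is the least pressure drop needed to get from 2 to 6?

9 kPa

Running Dijkstra from 2:
2: 0
5: 3  (via 2)
1: 4  (via 5)
8: 5  (via 1)
7: 6  (via 2)
4: 8  (via 2)
3: 9  (via 2)
6: 9  (via 2)
Shortest route: 2 → 6 = 9 kPa.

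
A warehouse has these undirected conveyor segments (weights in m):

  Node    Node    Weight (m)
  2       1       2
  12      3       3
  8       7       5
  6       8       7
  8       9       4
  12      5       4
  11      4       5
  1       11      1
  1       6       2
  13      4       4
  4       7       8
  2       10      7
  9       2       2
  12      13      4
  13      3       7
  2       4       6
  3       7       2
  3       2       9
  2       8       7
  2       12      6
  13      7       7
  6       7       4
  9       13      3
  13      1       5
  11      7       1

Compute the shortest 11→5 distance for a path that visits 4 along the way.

17 m

Shortest 11→4: 11–4 = 5
Best 4 to 5: 4–13–12–5 costing 12
Total via 4: 5 + 12 = 17 m.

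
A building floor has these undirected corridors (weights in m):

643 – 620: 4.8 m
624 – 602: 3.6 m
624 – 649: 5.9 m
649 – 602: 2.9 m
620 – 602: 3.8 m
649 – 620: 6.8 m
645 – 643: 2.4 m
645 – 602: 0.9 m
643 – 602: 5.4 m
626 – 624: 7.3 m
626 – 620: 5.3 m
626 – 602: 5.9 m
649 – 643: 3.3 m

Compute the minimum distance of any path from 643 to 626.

9.2 m

Compare a few routes:
643 → 649 → 602 → 626: 3.3+2.9+5.9 = 12.1
643 → 602 → 626: 5.4+5.9 = 11.3
643 → 620 → 626: 4.8+5.3 = 10.1
643 → 645 → 602 → 626: 2.4+0.9+5.9 = 9.2
The minimum is 9.2 m via 643 → 645 → 602 → 626.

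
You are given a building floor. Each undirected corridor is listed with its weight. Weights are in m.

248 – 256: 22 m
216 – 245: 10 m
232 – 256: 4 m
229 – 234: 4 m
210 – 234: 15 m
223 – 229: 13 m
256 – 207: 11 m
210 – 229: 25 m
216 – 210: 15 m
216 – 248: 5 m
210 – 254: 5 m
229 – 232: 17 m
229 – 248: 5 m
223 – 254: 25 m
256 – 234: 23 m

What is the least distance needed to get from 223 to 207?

45 m

Enumerating some paths:
223–229–232–256–207: 13+17+4+11 = 45
223–229–234–256–207: 13+4+23+11 = 51
Cheapest is 223–229–232–256–207 at 45 m.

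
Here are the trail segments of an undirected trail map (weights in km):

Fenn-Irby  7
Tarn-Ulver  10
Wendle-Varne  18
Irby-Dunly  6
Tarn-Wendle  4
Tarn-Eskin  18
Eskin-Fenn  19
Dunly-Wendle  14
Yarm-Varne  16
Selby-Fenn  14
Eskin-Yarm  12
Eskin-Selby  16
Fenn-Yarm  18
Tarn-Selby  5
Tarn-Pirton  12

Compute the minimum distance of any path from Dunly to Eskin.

Compare a few routes:
Dunly - Wendle - Tarn - Eskin: 14+4+18 = 36
Dunly - Irby - Fenn - Eskin: 6+7+19 = 32
Dunly - Wendle - Tarn - Selby - Eskin: 14+4+5+16 = 39
The minimum is 32 km via Dunly - Irby - Fenn - Eskin.

32 km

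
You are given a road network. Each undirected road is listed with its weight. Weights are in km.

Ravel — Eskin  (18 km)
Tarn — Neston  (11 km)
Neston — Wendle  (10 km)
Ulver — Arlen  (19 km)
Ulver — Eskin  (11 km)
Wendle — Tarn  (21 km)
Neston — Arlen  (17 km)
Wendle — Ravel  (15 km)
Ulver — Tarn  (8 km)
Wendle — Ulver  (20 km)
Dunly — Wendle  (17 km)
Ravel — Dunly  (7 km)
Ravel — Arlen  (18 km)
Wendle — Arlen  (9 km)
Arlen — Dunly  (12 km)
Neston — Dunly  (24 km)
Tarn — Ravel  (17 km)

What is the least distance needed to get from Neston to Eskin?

30 km

Compare a few routes:
Neston → Wendle → Ravel → Eskin: 10+15+18 = 43
Neston → Wendle → Ulver → Eskin: 10+20+11 = 41
Neston → Tarn → Ulver → Eskin: 11+8+11 = 30
The minimum is 30 km via Neston → Tarn → Ulver → Eskin.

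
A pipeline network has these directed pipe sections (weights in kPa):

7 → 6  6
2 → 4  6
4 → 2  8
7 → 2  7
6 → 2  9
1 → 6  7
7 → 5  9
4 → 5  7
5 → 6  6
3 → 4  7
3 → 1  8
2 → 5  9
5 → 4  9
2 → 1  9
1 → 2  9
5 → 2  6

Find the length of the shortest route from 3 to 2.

Settle nodes by increasing distance from 3:
3: 0
4: 7  (via 3)
1: 8  (via 3)
5: 14  (via 4)
2: 15  (via 4)
Shortest route: 3–4–2 = 15 kPa.

15 kPa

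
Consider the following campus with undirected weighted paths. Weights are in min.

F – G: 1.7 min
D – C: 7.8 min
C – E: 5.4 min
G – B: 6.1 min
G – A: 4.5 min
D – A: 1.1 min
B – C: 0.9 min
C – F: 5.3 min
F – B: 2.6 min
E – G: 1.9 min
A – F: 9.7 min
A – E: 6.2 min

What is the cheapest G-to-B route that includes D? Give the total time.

Shortest G→D: G–A–D = 5.6
Best D to B: D–C–B costing 8.7
Total via D: 5.6 + 8.7 = 14.3 min.

14.3 min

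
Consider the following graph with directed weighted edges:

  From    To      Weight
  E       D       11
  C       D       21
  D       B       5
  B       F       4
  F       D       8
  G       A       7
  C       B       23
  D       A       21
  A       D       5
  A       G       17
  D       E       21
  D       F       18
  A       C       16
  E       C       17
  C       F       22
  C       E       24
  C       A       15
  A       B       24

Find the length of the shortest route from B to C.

49

Compare a few routes:
B–F–D–A–C: 4+8+21+16 = 49
B–F–D–E–C: 4+8+21+17 = 50
Cheapest is B–F–D–A–C at 49.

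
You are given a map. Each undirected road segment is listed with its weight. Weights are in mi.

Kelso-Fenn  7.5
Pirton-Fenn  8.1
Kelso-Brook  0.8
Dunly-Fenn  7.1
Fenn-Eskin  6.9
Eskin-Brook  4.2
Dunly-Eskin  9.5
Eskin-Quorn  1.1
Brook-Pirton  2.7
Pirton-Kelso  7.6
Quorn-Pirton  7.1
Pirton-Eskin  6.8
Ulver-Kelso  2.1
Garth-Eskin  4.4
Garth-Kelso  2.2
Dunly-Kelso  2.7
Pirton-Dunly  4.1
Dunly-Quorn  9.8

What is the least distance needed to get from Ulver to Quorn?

Settle nodes by increasing distance from Ulver:
Ulver: 0
Kelso: 2.1  (via Ulver)
Brook: 2.9  (via Kelso)
Garth: 4.3  (via Kelso)
Dunly: 4.8  (via Kelso)
Pirton: 5.6  (via Brook)
Eskin: 7.1  (via Brook)
Quorn: 8.2  (via Eskin)
Shortest route: Ulver → Kelso → Brook → Eskin → Quorn = 8.2 mi.

8.2 mi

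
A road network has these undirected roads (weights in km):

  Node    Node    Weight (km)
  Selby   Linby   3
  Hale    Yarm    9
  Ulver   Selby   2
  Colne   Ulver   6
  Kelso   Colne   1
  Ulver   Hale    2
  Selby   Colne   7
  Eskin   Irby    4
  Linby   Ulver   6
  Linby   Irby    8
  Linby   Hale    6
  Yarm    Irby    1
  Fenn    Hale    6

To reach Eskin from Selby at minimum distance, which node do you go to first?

Compare a few routes:
Selby → Ulver → Hale → Yarm → Irby → Eskin: 2+2+9+1+4 = 18
Selby → Linby → Irby → Eskin: 3+8+4 = 15
The minimum is 15 km via Selby → Linby → Irby → Eskin.
So from Selby the first move is to Linby.

Linby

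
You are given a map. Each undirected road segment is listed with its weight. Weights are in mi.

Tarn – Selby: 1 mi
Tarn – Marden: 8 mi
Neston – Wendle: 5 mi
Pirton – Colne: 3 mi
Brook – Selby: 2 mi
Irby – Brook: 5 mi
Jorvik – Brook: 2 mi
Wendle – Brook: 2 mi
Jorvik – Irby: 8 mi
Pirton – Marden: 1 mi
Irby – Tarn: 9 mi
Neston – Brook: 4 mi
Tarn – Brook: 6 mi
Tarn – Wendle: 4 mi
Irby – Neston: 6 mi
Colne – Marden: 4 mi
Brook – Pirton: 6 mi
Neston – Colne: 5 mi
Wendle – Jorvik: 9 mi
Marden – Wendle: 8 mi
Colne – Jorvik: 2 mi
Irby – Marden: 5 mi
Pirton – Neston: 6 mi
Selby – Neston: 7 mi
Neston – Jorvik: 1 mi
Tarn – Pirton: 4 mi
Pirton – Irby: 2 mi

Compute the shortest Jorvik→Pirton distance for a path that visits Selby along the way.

Shortest Jorvik→Selby: Jorvik–Brook–Selby = 4
Shortest Selby→Pirton: Selby–Tarn–Pirton = 5
Total via Selby: 4 + 5 = 9 mi.

9 mi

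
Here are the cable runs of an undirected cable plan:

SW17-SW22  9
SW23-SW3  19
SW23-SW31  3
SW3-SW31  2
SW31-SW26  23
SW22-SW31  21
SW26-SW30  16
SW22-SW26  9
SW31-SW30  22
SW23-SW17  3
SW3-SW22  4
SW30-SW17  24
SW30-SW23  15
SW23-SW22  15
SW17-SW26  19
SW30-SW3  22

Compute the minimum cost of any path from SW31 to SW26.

15

Enumerating some paths:
SW31–SW23–SW17–SW22–SW26: 3+3+9+9 = 24
SW31–SW3–SW22–SW26: 2+4+9 = 15
SW31–SW26: 23 = 23
The minimum is 15 via SW31–SW3–SW22–SW26.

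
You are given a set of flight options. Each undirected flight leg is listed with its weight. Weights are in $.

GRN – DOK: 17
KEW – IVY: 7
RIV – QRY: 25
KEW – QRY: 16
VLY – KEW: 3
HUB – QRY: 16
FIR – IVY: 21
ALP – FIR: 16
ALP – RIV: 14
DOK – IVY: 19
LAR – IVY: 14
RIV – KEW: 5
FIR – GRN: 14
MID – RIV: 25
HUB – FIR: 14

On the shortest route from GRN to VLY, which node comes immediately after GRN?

Compare a few routes:
GRN–DOK–IVY–KEW–VLY: 17+19+7+3 = 46
GRN–FIR–IVY–KEW–VLY: 14+21+7+3 = 45
GRN–FIR–ALP–RIV–KEW–VLY: 14+16+14+5+3 = 52
GRN–FIR–HUB–QRY–KEW–VLY: 14+14+16+16+3 = 63
The minimum is $45 via GRN–FIR–IVY–KEW–VLY.
So from GRN the first move is to FIR.

FIR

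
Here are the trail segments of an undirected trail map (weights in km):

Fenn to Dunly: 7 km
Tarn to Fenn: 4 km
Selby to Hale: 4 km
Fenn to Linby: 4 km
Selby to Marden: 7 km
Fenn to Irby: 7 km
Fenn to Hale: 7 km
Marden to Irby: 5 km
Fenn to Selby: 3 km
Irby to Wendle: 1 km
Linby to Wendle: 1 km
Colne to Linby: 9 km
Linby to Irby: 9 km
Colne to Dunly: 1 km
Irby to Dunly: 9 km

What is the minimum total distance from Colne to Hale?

Candidate routes:
Colne–Linby–Fenn–Selby–Hale: 9+4+3+4 = 20
Colne–Dunly–Fenn–Hale: 1+7+7 = 15
The minimum is 15 km via Colne–Dunly–Fenn–Hale.

15 km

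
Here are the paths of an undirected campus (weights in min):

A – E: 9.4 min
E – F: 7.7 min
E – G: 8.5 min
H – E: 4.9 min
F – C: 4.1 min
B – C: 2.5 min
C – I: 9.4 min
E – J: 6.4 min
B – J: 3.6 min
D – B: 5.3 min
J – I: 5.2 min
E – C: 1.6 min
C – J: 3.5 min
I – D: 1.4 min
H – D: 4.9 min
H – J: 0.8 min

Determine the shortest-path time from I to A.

19.7 min

Shortest distances from I:
I: 0
D: 1.4  (via I)
J: 5.2  (via I)
H: 6  (via J)
B: 6.7  (via D)
C: 8.7  (via J)
E: 10.3  (via C)
F: 12.8  (via C)
G: 18.8  (via E)
A: 19.7  (via E)
Shortest route: I–J–C–E–A = 19.7 min.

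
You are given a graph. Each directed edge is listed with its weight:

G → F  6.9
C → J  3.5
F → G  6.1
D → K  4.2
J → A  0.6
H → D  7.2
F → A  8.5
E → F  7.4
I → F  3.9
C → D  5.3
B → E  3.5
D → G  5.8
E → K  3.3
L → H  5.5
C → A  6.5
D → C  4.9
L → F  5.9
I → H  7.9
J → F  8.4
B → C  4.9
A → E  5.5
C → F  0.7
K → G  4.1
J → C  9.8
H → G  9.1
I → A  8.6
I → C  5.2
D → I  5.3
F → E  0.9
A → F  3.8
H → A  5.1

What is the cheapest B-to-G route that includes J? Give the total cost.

Best B to J: B–C–J costing 8.4
Best J to G: J–A–F–G costing 10.5
Total via J: 8.4 + 10.5 = 18.9.

18.9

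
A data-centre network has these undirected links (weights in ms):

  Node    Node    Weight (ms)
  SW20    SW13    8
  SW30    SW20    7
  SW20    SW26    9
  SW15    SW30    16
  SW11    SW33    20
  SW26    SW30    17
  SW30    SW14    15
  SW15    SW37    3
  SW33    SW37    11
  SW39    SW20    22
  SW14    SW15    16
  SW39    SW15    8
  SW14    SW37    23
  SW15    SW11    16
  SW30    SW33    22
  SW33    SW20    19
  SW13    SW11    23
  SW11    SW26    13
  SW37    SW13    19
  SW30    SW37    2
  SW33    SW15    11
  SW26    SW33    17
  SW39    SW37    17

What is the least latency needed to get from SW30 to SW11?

21 ms

Compare a few routes:
SW30 → SW20 → SW26 → SW11: 7+9+13 = 29
SW30 → SW37 → SW15 → SW11: 2+3+16 = 21
Cheapest is SW30 → SW37 → SW15 → SW11 at 21 ms.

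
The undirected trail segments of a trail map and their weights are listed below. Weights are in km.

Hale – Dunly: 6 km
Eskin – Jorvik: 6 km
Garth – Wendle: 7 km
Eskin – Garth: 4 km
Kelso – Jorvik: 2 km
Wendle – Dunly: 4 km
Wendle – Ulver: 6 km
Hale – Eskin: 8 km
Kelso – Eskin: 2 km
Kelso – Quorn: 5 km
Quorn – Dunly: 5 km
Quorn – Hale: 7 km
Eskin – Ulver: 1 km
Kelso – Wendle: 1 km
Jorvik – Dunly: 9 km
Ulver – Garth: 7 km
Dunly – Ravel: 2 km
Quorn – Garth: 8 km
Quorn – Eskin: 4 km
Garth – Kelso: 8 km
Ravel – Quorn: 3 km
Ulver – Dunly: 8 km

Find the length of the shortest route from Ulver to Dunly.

8 km

Enumerating some paths:
Ulver - Eskin - Quorn - Ravel - Dunly: 1+4+3+2 = 10
Ulver - Eskin - Quorn - Dunly: 1+4+5 = 10
Ulver - Wendle - Dunly: 6+4 = 10
Ulver - Dunly: 8 = 8
The minimum is 8 km via Ulver - Dunly.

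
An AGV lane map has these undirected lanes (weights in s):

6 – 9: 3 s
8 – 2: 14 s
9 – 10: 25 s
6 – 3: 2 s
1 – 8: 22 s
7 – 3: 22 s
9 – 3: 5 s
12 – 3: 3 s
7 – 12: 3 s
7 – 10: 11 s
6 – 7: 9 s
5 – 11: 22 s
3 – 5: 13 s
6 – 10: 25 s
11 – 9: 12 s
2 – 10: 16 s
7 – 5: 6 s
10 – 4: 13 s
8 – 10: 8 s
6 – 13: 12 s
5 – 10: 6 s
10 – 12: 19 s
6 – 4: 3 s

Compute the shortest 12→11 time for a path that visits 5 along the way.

31 s

Shortest 12→5: 12–7–5 = 9
Shortest 5→11: 5–11 = 22
Total via 5: 9 + 22 = 31 s.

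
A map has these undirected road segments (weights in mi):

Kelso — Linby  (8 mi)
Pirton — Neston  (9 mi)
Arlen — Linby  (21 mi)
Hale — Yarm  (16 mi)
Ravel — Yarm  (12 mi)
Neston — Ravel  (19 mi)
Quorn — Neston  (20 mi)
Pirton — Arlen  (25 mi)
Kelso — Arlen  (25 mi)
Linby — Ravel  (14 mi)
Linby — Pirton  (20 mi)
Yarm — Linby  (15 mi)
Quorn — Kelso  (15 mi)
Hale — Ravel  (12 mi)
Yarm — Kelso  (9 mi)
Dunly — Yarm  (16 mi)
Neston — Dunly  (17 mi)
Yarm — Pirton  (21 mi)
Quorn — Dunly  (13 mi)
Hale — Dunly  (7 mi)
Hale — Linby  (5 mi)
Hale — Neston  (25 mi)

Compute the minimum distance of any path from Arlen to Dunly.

33 mi

Settle nodes by increasing distance from Arlen:
Arlen: 0
Linby: 21  (via Arlen)
Kelso: 25  (via Arlen)
Pirton: 25  (via Arlen)
Hale: 26  (via Linby)
Dunly: 33  (via Hale)
Shortest route: Arlen–Linby–Hale–Dunly = 33 mi.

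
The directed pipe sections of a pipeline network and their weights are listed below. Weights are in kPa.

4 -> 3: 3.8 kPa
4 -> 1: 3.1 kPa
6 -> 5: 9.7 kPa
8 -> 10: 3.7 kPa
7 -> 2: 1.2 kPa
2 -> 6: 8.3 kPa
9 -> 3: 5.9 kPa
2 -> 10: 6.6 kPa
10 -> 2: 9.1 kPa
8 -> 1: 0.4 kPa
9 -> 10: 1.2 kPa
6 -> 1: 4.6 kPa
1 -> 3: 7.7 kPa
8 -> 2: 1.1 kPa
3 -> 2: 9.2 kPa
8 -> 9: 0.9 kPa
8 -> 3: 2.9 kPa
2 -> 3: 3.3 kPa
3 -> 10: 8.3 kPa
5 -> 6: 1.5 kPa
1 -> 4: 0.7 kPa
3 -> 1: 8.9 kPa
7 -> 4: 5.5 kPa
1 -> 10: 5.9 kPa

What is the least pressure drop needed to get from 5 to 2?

Enumerating some paths:
5–6–1–10–2: 1.5+4.6+5.9+9.1 = 21.1
5–6–1–4–3–2: 1.5+4.6+0.7+3.8+9.2 = 19.8
The minimum is 19.8 kPa via 5–6–1–4–3–2.

19.8 kPa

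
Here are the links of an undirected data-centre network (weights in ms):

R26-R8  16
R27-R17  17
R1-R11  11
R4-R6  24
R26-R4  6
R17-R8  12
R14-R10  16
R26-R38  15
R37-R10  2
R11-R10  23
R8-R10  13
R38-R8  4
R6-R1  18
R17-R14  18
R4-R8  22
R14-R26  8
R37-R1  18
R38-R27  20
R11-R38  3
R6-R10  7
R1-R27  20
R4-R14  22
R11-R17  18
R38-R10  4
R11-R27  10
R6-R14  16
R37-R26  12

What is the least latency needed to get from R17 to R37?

Running Dijkstra from R17:
R17: 0
R8: 12  (via R17)
R38: 16  (via R8)
R27: 17  (via R17)
R14: 18  (via R17)
R11: 18  (via R17)
R10: 20  (via R38)
R37: 22  (via R10)
Shortest route: R17 → R8 → R38 → R10 → R37 = 22 ms.

22 ms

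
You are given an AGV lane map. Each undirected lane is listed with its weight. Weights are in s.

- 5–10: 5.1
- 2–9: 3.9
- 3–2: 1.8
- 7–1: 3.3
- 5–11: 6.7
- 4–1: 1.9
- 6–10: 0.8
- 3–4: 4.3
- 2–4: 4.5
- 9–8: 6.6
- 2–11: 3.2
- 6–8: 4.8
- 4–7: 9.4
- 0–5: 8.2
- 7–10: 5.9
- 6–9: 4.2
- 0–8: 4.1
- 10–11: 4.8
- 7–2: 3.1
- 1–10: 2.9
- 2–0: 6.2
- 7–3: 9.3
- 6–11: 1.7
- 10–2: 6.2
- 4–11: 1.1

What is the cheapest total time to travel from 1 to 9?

Compare a few routes:
1 → 10 → 6 → 9: 2.9+0.8+4.2 = 7.9
1 → 4 → 11 → 6 → 9: 1.9+1.1+1.7+4.2 = 8.9
The minimum is 7.9 s via 1 → 10 → 6 → 9.

7.9 s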